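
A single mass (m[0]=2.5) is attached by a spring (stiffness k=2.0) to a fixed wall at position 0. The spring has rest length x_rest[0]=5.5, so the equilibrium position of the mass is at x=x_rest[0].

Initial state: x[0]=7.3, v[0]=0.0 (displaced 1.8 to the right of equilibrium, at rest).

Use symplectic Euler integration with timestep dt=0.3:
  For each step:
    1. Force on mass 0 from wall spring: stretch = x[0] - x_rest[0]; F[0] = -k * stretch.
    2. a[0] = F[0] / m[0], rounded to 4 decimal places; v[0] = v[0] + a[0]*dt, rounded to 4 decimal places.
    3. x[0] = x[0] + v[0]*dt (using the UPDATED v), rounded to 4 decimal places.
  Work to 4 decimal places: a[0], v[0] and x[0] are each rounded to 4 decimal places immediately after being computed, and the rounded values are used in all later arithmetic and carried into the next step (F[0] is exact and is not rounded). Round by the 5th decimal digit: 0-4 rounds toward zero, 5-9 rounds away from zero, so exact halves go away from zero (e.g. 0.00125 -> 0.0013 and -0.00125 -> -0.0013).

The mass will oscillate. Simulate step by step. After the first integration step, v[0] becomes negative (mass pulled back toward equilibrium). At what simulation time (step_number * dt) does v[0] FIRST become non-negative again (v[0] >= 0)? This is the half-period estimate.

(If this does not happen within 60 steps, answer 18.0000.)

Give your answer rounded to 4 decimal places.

Answer: 3.6000

Derivation:
Step 0: x=[7.3000] v=[0.0000]
Step 1: x=[7.1704] v=[-0.4320]
Step 2: x=[6.9205] v=[-0.8329]
Step 3: x=[6.5684] v=[-1.1738]
Step 4: x=[6.1393] v=[-1.4302]
Step 5: x=[5.6642] v=[-1.5836]
Step 6: x=[5.1773] v=[-1.6230]
Step 7: x=[4.7137] v=[-1.5455]
Step 8: x=[4.3067] v=[-1.3568]
Step 9: x=[3.9856] v=[-1.0704]
Step 10: x=[3.7735] v=[-0.7070]
Step 11: x=[3.6857] v=[-0.2926]
Step 12: x=[3.7285] v=[0.1428]
First v>=0 after going negative at step 12, time=3.6000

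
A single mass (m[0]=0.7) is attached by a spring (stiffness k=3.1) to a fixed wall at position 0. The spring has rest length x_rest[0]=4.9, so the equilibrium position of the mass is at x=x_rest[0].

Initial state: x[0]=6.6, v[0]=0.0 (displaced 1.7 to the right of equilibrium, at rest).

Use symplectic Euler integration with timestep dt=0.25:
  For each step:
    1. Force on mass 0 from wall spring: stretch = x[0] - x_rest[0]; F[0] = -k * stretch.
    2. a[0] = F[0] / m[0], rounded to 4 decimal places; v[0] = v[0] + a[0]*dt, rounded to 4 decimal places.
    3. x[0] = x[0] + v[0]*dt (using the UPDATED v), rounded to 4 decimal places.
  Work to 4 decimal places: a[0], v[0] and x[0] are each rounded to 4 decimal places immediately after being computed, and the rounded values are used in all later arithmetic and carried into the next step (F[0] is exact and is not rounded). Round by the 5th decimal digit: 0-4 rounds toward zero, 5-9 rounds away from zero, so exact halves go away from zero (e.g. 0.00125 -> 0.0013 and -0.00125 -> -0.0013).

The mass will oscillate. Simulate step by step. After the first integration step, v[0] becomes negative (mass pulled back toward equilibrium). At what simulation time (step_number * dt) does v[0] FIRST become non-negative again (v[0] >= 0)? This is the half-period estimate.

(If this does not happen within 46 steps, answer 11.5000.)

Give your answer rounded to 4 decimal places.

Step 0: x=[6.6000] v=[0.0000]
Step 1: x=[6.1295] v=[-1.8822]
Step 2: x=[5.3187] v=[-3.2434]
Step 3: x=[4.3920] v=[-3.7070]
Step 4: x=[3.6059] v=[-3.1446]
Step 5: x=[3.1779] v=[-1.7119]
Step 6: x=[3.2266] v=[0.1947]
First v>=0 after going negative at step 6, time=1.5000

Answer: 1.5000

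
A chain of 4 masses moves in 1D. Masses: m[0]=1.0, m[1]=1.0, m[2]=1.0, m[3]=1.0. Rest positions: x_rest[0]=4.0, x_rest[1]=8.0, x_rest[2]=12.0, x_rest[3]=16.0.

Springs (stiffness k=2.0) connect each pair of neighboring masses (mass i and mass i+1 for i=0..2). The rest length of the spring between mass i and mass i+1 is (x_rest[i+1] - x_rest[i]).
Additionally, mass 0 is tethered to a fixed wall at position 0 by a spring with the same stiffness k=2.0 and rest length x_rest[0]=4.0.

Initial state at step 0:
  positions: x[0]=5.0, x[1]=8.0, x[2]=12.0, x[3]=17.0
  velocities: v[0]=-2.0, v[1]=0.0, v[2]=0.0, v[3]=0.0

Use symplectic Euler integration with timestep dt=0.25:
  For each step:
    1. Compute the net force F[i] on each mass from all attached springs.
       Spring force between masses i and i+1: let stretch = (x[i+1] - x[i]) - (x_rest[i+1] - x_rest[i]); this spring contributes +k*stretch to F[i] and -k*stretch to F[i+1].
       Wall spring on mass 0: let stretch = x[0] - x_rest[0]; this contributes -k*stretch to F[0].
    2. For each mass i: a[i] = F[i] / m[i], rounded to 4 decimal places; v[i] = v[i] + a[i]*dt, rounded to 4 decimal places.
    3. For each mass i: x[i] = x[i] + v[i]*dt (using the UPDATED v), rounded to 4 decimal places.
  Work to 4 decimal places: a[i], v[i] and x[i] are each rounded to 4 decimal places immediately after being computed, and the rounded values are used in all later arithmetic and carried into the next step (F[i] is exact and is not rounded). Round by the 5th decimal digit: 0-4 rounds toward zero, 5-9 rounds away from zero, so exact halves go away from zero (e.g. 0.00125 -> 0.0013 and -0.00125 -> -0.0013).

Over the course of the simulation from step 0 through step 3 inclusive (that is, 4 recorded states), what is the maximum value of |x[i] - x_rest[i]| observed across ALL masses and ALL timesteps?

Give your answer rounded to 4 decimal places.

Step 0: x=[5.0000 8.0000 12.0000 17.0000] v=[-2.0000 0.0000 0.0000 0.0000]
Step 1: x=[4.2500 8.1250 12.1250 16.8750] v=[-3.0000 0.5000 0.5000 -0.5000]
Step 2: x=[3.4531 8.2656 12.3438 16.6563] v=[-3.1875 0.5625 0.8750 -0.8750]
Step 3: x=[2.8262 8.3145 12.5919 16.3985] v=[-2.5078 0.1954 0.9922 -1.0313]
Max displacement = 1.1738

Answer: 1.1738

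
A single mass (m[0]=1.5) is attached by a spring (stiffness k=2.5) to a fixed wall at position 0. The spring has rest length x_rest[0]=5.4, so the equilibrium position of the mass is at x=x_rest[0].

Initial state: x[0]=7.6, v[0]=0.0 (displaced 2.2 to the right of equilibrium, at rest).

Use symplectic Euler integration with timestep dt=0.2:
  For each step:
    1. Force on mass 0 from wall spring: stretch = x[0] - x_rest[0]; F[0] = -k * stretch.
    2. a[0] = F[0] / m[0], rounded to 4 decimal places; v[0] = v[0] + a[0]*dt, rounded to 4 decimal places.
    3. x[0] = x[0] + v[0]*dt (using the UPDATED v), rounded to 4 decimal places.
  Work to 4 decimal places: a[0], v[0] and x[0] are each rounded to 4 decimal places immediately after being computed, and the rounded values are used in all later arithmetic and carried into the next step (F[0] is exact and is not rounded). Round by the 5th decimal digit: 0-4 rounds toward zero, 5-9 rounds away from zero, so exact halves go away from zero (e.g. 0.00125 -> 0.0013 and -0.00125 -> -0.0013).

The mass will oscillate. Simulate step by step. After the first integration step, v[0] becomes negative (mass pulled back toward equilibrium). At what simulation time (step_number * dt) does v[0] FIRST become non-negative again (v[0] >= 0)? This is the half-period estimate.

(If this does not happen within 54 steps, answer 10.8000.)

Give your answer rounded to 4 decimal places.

Answer: 2.6000

Derivation:
Step 0: x=[7.6000] v=[0.0000]
Step 1: x=[7.4533] v=[-0.7333]
Step 2: x=[7.1698] v=[-1.4177]
Step 3: x=[6.7683] v=[-2.0076]
Step 4: x=[6.2756] v=[-2.4637]
Step 5: x=[5.7245] v=[-2.7556]
Step 6: x=[5.1517] v=[-2.8638]
Step 7: x=[4.5955] v=[-2.7810]
Step 8: x=[4.0929] v=[-2.5128]
Step 9: x=[3.6775] v=[-2.0771]
Step 10: x=[3.3769] v=[-1.5029]
Step 11: x=[3.2112] v=[-0.8285]
Step 12: x=[3.1914] v=[-0.0989]
Step 13: x=[3.3189] v=[0.6373]
First v>=0 after going negative at step 13, time=2.6000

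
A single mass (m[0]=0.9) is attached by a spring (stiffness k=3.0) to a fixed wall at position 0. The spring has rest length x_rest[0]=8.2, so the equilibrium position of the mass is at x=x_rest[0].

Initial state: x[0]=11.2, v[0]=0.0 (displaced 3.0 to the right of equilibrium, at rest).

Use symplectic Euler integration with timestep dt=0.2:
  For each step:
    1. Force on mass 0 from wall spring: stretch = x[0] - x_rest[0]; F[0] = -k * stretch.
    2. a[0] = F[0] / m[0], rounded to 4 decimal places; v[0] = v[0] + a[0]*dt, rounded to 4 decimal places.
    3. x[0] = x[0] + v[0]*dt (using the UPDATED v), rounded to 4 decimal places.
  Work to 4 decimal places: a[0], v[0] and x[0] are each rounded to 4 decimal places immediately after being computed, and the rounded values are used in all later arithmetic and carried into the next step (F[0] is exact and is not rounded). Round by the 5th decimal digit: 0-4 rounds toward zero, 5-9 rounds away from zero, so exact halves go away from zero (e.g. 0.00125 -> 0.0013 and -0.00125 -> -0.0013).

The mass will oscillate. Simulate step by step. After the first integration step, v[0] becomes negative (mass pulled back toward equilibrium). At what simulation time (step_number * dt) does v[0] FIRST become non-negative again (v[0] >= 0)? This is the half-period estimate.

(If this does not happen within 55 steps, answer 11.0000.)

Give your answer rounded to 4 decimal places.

Step 0: x=[11.2000] v=[0.0000]
Step 1: x=[10.8000] v=[-2.0000]
Step 2: x=[10.0533] v=[-3.7333]
Step 3: x=[9.0595] v=[-4.9688]
Step 4: x=[7.9511] v=[-5.5418]
Step 5: x=[6.8759] v=[-5.3759]
Step 6: x=[5.9773] v=[-4.4932]
Step 7: x=[5.3750] v=[-3.0114]
Step 8: x=[5.1494] v=[-1.1281]
Step 9: x=[5.3305] v=[0.9056]
First v>=0 after going negative at step 9, time=1.8000

Answer: 1.8000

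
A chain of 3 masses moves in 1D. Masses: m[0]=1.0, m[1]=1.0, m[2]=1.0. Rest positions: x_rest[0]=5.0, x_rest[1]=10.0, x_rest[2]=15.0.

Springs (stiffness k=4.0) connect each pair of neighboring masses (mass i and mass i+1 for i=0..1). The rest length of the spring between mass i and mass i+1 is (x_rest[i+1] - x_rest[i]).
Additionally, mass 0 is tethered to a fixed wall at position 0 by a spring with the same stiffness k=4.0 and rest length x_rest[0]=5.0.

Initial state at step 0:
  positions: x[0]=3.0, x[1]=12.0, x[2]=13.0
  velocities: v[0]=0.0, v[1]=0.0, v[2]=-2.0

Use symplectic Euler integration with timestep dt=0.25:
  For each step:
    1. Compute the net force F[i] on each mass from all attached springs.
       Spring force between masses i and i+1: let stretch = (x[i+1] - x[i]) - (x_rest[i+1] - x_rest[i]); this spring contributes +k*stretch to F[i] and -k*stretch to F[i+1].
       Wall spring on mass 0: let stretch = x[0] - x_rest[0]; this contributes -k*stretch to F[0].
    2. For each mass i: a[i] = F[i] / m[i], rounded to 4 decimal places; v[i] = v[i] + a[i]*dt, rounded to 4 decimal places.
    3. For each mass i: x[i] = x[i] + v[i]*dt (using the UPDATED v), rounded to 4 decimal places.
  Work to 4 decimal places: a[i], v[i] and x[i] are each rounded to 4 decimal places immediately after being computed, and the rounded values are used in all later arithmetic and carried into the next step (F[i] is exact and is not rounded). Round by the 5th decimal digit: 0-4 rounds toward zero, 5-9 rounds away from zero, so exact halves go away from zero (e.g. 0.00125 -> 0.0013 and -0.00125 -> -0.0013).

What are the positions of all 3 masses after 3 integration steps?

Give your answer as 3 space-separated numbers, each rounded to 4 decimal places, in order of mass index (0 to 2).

Answer: 6.7500 6.4063 14.7813

Derivation:
Step 0: x=[3.0000 12.0000 13.0000] v=[0.0000 0.0000 -2.0000]
Step 1: x=[4.5000 10.0000 13.5000] v=[6.0000 -8.0000 2.0000]
Step 2: x=[6.2500 7.5000 14.3750] v=[7.0000 -10.0000 3.5000]
Step 3: x=[6.7500 6.4063 14.7813] v=[2.0000 -4.3750 1.6250]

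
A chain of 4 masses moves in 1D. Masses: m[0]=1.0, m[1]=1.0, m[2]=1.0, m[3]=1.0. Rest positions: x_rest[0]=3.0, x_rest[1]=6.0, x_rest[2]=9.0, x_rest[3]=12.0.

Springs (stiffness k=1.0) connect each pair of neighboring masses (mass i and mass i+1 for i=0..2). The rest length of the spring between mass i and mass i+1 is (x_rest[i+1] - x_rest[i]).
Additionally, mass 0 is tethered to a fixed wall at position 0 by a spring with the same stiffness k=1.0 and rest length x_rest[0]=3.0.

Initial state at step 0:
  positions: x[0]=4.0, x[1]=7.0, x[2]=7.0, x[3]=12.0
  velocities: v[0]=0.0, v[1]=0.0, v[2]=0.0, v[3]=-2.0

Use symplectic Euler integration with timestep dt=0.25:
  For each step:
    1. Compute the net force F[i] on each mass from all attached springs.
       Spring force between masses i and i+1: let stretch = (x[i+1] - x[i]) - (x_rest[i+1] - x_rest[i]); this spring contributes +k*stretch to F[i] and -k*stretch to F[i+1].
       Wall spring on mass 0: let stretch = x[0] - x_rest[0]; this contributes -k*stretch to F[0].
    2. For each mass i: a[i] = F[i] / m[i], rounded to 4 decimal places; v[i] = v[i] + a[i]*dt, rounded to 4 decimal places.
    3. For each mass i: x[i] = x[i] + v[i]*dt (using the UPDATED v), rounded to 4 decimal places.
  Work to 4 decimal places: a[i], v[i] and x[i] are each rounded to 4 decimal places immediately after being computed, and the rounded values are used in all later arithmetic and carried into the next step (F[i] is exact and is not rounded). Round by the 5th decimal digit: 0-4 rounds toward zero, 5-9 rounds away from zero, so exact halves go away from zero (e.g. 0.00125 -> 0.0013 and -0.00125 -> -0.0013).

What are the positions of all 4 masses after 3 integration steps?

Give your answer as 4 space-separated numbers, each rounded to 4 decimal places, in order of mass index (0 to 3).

Answer: 3.6084 6.0596 8.4744 10.0025

Derivation:
Step 0: x=[4.0000 7.0000 7.0000 12.0000] v=[0.0000 0.0000 0.0000 -2.0000]
Step 1: x=[3.9375 6.8125 7.3125 11.3750] v=[-0.2500 -0.7500 1.2500 -2.5000]
Step 2: x=[3.8086 6.4766 7.8477 10.6836] v=[-0.5156 -1.3438 2.1406 -2.7656]
Step 3: x=[3.6084 6.0596 8.4744 10.0025] v=[-0.8008 -1.6680 2.5068 -2.7246]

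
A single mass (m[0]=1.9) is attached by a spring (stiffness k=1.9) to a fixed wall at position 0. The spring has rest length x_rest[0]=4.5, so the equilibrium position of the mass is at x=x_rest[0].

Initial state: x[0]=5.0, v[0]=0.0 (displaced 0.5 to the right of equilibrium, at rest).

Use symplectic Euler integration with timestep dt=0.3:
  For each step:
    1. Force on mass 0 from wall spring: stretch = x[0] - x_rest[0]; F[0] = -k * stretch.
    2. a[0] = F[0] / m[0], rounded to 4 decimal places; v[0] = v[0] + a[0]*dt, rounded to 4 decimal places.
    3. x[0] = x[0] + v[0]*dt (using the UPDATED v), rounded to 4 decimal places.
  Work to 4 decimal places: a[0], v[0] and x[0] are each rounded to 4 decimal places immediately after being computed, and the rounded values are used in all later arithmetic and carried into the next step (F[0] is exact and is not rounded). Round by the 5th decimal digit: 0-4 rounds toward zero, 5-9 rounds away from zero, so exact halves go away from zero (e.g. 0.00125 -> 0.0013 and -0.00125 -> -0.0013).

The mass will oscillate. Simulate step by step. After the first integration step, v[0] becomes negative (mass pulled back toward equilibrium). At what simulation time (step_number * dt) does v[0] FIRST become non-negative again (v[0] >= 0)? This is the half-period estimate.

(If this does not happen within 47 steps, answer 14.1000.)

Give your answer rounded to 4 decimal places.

Answer: 3.3000

Derivation:
Step 0: x=[5.0000] v=[0.0000]
Step 1: x=[4.9550] v=[-0.1500]
Step 2: x=[4.8691] v=[-0.2865]
Step 3: x=[4.7499] v=[-0.3972]
Step 4: x=[4.6082] v=[-0.4722]
Step 5: x=[4.4568] v=[-0.5047]
Step 6: x=[4.3093] v=[-0.4917]
Step 7: x=[4.1790] v=[-0.4345]
Step 8: x=[4.0775] v=[-0.3382]
Step 9: x=[4.0141] v=[-0.2115]
Step 10: x=[3.9944] v=[-0.0657]
Step 11: x=[4.0202] v=[0.0860]
First v>=0 after going negative at step 11, time=3.3000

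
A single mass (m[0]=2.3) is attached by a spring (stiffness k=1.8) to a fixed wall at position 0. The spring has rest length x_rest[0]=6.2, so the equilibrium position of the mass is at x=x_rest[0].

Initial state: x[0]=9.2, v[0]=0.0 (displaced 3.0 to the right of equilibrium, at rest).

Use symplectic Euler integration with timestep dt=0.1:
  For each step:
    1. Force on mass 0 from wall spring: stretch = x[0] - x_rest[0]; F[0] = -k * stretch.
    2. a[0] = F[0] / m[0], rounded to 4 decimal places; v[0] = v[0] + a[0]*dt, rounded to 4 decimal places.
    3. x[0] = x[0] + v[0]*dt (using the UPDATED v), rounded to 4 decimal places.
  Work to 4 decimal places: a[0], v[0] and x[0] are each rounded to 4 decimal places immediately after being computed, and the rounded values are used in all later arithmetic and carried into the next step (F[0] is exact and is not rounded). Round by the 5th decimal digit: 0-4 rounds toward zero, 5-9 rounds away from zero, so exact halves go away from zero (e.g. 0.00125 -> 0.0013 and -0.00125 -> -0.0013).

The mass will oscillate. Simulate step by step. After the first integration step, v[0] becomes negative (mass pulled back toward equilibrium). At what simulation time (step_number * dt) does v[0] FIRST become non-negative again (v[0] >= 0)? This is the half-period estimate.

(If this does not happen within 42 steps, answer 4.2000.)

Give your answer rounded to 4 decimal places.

Answer: 3.6000

Derivation:
Step 0: x=[9.2000] v=[0.0000]
Step 1: x=[9.1765] v=[-0.2348]
Step 2: x=[9.1297] v=[-0.4677]
Step 3: x=[9.0600] v=[-0.6970]
Step 4: x=[8.9679] v=[-0.9208]
Step 5: x=[8.8542] v=[-1.1374]
Step 6: x=[8.7197] v=[-1.3451]
Step 7: x=[8.5655] v=[-1.5423]
Step 8: x=[8.3928] v=[-1.7274]
Step 9: x=[8.2029] v=[-1.8990]
Step 10: x=[7.9973] v=[-2.0558]
Step 11: x=[7.7777] v=[-2.1965]
Step 12: x=[7.5457] v=[-2.3200]
Step 13: x=[7.3032] v=[-2.4253]
Step 14: x=[7.0520] v=[-2.5116]
Step 15: x=[6.7942] v=[-2.5783]
Step 16: x=[6.5317] v=[-2.6248]
Step 17: x=[6.2666] v=[-2.6508]
Step 18: x=[6.0010] v=[-2.6560]
Step 19: x=[5.7370] v=[-2.6404]
Step 20: x=[5.4766] v=[-2.6042]
Step 21: x=[5.2218] v=[-2.5476]
Step 22: x=[4.9747] v=[-2.4711]
Step 23: x=[4.7372] v=[-2.3752]
Step 24: x=[4.5111] v=[-2.2607]
Step 25: x=[4.2983] v=[-2.1285]
Step 26: x=[4.1003] v=[-1.9797]
Step 27: x=[3.9188] v=[-1.8154]
Step 28: x=[3.7551] v=[-1.6369]
Step 29: x=[3.6105] v=[-1.4456]
Step 30: x=[3.4862] v=[-1.2429]
Step 31: x=[3.3832] v=[-1.0305]
Step 32: x=[3.3022] v=[-0.8101]
Step 33: x=[3.2439] v=[-0.5833]
Step 34: x=[3.2087] v=[-0.3520]
Step 35: x=[3.1969] v=[-0.1179]
Step 36: x=[3.2086] v=[0.1171]
First v>=0 after going negative at step 36, time=3.6000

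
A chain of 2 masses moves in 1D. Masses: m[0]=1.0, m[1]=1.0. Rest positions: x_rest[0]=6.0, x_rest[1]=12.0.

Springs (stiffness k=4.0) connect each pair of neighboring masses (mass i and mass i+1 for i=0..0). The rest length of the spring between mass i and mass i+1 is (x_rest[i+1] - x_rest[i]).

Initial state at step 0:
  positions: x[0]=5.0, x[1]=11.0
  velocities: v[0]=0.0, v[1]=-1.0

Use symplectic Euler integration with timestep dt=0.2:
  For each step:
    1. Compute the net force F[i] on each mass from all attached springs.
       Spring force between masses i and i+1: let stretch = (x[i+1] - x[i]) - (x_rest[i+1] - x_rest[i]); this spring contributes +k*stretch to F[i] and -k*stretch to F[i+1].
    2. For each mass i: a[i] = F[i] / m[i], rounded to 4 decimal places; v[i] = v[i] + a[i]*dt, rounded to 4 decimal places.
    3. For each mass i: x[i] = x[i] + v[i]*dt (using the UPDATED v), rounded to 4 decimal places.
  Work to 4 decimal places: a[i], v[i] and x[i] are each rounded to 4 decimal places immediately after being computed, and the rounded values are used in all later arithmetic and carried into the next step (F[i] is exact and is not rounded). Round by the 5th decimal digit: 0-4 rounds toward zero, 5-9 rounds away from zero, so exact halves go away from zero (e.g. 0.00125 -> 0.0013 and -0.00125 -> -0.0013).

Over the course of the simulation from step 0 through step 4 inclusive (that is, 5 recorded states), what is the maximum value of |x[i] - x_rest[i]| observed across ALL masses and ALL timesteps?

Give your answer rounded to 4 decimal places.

Step 0: x=[5.0000 11.0000] v=[0.0000 -1.0000]
Step 1: x=[5.0000 10.8000] v=[0.0000 -1.0000]
Step 2: x=[4.9680 10.6320] v=[-0.1600 -0.8400]
Step 3: x=[4.8822 10.5178] v=[-0.4288 -0.5712]
Step 4: x=[4.7381 10.4619] v=[-0.7203 -0.2797]
Max displacement = 1.5381

Answer: 1.5381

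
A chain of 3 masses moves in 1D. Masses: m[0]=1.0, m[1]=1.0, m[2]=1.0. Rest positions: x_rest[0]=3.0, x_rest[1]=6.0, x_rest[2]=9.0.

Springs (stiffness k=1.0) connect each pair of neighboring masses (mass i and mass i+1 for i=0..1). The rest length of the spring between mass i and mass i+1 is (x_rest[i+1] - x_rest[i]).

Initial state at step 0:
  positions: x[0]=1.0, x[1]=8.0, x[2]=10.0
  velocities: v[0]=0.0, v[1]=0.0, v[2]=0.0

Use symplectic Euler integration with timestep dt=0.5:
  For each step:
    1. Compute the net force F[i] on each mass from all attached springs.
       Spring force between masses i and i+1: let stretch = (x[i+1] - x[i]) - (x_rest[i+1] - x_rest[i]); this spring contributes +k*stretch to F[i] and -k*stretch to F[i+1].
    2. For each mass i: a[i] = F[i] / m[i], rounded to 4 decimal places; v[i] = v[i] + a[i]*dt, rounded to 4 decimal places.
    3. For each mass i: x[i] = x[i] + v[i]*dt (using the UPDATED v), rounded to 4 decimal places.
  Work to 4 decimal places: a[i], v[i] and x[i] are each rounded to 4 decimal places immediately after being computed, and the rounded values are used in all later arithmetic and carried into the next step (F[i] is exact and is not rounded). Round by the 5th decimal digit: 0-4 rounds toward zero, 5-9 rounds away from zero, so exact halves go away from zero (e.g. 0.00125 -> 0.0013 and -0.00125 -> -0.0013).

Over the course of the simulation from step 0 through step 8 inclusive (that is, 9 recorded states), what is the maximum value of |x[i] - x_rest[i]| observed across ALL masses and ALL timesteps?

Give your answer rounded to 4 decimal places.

Answer: 2.0279

Derivation:
Step 0: x=[1.0000 8.0000 10.0000] v=[0.0000 0.0000 0.0000]
Step 1: x=[2.0000 6.7500 10.2500] v=[2.0000 -2.5000 0.5000]
Step 2: x=[3.4375 5.1875 10.3750] v=[2.8750 -3.1250 0.2500]
Step 3: x=[4.5625 4.4844 9.9531] v=[2.2500 -1.4063 -0.8438]
Step 4: x=[4.9180 5.1680 8.9140] v=[0.7110 1.3671 -2.0782]
Step 5: x=[4.5860 6.7256 7.6884] v=[-0.6640 3.1151 -2.4512]
Step 6: x=[4.0389 7.9890 6.9721] v=[-1.0942 2.5267 -1.4326]
Step 7: x=[3.7293 8.0106 7.2601] v=[-0.6192 0.0432 0.5759]
Step 8: x=[3.7401 6.7743 8.4857] v=[0.0215 -2.4727 2.4512]
Max displacement = 2.0279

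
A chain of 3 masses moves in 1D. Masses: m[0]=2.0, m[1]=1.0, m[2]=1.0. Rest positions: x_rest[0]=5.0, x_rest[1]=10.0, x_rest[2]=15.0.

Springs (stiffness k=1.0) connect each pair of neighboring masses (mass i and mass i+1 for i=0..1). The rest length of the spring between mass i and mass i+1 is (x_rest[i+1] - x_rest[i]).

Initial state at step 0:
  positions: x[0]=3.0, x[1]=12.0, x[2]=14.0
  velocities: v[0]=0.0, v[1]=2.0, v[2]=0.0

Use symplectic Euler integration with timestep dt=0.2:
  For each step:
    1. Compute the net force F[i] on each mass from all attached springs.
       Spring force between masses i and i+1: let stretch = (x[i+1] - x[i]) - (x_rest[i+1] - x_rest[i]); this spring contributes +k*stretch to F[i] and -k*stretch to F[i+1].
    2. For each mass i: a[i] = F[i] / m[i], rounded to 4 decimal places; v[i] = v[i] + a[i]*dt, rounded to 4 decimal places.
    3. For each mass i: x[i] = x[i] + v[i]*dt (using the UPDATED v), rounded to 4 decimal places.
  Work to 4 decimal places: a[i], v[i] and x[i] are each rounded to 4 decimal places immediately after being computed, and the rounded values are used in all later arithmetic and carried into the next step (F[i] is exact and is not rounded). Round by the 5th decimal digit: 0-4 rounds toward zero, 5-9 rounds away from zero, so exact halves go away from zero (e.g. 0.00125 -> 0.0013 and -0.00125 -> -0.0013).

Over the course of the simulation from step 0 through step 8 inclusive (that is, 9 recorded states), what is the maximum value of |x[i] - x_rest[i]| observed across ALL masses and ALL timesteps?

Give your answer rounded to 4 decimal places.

Answer: 2.1200

Derivation:
Step 0: x=[3.0000 12.0000 14.0000] v=[0.0000 2.0000 0.0000]
Step 1: x=[3.0800 12.1200 14.1200] v=[0.4000 0.6000 0.6000]
Step 2: x=[3.2408 11.9584 14.3600] v=[0.8040 -0.8080 1.2000]
Step 3: x=[3.4760 11.5442 14.7039] v=[1.1758 -2.0712 1.7197]
Step 4: x=[3.7725 10.9336 15.1215] v=[1.4826 -3.0529 2.0878]
Step 5: x=[4.1122 10.2041 15.5715] v=[1.6987 -3.6475 2.2502]
Step 6: x=[4.4738 9.4456 16.0068] v=[1.8079 -3.7924 2.1767]
Step 7: x=[4.8348 8.7507 16.3797] v=[1.8051 -3.4745 1.8645]
Step 8: x=[5.1741 8.2043 16.6474] v=[1.6967 -2.7319 1.3387]
Max displacement = 2.1200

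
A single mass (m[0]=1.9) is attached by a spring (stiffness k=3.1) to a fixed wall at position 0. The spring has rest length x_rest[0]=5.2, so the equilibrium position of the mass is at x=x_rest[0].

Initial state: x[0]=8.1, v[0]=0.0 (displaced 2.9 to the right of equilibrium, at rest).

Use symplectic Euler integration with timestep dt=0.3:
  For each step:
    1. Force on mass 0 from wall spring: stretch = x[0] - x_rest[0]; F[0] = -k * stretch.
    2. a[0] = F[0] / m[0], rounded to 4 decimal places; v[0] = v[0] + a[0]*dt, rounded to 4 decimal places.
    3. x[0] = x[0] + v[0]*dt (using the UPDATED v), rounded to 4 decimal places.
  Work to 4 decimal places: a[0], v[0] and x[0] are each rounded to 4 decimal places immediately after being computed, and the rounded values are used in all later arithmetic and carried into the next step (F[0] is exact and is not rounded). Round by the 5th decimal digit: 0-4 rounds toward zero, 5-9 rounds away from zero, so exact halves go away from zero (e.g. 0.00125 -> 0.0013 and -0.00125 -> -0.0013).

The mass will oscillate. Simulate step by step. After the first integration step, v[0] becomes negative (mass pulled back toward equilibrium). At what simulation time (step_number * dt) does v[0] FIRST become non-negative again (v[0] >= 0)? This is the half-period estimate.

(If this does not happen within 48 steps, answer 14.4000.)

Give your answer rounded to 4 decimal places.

Step 0: x=[8.1000] v=[0.0000]
Step 1: x=[7.6742] v=[-1.4195]
Step 2: x=[6.8850] v=[-2.6306]
Step 3: x=[5.8484] v=[-3.4554]
Step 4: x=[4.7166] v=[-3.7728]
Step 5: x=[3.6557] v=[-3.5362]
Step 6: x=[2.8216] v=[-2.7803]
Step 7: x=[2.3367] v=[-1.6162]
Step 8: x=[2.2723] v=[-0.2147]
Step 9: x=[2.6378] v=[1.2183]
First v>=0 after going negative at step 9, time=2.7000

Answer: 2.7000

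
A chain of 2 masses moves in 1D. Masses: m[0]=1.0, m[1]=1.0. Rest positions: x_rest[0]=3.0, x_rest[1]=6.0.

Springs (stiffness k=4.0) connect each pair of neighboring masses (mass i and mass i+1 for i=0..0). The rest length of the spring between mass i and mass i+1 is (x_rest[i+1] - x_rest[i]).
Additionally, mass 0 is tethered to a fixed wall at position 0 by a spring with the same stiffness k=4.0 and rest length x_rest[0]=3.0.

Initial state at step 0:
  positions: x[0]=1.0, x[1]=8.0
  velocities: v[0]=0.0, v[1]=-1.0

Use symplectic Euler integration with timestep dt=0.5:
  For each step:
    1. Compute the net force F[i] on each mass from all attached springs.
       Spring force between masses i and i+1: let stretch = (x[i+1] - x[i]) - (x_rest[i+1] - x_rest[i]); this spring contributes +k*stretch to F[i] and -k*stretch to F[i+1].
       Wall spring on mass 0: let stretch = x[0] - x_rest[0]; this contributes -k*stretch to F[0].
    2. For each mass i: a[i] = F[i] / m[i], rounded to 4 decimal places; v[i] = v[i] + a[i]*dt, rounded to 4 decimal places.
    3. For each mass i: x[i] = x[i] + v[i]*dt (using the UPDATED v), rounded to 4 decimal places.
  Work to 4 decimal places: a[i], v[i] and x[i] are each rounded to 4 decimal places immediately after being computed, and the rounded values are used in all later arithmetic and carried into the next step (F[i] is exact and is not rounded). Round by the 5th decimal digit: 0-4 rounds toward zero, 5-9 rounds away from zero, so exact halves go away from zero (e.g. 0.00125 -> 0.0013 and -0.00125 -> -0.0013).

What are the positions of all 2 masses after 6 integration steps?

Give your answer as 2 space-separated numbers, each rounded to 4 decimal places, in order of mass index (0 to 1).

Answer: -1.0000 8.5000

Derivation:
Step 0: x=[1.0000 8.0000] v=[0.0000 -1.0000]
Step 1: x=[7.0000 3.5000] v=[12.0000 -9.0000]
Step 2: x=[2.5000 5.5000] v=[-9.0000 4.0000]
Step 3: x=[-1.5000 7.5000] v=[-8.0000 4.0000]
Step 4: x=[5.0000 3.5000] v=[13.0000 -8.0000]
Step 5: x=[5.0000 4.0000] v=[0.0000 1.0000]
Step 6: x=[-1.0000 8.5000] v=[-12.0000 9.0000]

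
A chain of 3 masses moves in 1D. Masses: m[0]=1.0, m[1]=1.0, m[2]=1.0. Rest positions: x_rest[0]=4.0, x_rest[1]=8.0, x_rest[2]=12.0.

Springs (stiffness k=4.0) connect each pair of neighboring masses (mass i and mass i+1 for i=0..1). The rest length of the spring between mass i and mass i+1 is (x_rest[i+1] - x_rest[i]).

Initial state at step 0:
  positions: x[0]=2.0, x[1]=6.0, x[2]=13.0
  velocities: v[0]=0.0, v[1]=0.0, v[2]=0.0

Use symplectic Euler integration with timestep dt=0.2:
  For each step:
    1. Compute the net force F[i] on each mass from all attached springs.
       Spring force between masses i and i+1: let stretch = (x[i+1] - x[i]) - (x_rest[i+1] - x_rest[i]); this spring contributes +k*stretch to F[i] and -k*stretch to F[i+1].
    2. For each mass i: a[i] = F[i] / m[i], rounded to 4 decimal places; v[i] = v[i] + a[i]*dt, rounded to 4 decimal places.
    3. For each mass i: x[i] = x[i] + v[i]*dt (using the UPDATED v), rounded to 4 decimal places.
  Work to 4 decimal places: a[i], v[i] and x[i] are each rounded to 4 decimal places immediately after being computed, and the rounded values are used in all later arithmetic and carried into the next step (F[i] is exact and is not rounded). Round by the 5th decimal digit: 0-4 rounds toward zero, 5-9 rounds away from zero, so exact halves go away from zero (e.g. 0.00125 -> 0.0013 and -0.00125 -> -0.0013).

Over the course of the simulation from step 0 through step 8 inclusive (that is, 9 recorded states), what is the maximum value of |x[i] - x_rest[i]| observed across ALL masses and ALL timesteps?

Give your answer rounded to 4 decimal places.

Step 0: x=[2.0000 6.0000 13.0000] v=[0.0000 0.0000 0.0000]
Step 1: x=[2.0000 6.4800 12.5200] v=[0.0000 2.4000 -2.4000]
Step 2: x=[2.0768 7.2096 11.7136] v=[0.3840 3.6480 -4.0320]
Step 3: x=[2.3348 7.8386 10.8266] v=[1.2902 3.1450 -4.4352]
Step 4: x=[2.8334 8.0651 10.1015] v=[2.4932 1.1324 -3.6256]
Step 5: x=[3.5291 7.7803 9.6906] v=[3.4786 -1.4238 -2.0547]
Step 6: x=[4.2650 7.1210 9.6140] v=[3.6796 -3.2965 -0.3829]
Step 7: x=[4.8179 6.4036 9.7785] v=[2.7644 -3.5869 0.8227]
Step 8: x=[4.9845 5.9725 10.0431] v=[0.8330 -2.1555 1.3228]
Max displacement = 2.3860

Answer: 2.3860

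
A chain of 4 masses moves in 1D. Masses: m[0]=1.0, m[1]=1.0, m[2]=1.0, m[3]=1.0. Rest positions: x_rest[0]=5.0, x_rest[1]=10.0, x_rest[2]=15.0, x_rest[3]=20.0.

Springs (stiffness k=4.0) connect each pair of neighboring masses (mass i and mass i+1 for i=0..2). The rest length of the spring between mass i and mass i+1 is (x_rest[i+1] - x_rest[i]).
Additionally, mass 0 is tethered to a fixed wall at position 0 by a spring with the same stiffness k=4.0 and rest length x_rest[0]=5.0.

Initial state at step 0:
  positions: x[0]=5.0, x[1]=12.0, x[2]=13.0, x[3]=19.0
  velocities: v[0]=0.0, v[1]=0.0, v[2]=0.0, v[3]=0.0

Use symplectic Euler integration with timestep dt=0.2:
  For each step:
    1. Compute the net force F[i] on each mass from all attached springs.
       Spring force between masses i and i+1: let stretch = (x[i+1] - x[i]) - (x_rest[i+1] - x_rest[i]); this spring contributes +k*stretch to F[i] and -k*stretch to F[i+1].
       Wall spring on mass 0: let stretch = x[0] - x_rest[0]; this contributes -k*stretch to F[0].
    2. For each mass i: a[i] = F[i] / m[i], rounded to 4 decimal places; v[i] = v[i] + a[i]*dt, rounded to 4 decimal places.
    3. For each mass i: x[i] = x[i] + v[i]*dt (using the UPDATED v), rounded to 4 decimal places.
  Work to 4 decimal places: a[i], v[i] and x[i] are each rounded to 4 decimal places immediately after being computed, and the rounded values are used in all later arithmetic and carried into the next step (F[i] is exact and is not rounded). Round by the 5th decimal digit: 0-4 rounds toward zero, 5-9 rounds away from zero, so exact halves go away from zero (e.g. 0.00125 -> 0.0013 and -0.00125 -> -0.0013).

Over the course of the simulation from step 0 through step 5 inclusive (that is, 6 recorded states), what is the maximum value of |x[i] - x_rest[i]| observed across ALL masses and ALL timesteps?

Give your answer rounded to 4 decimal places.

Step 0: x=[5.0000 12.0000 13.0000 19.0000] v=[0.0000 0.0000 0.0000 0.0000]
Step 1: x=[5.3200 11.0400 13.8000 18.8400] v=[1.6000 -4.8000 4.0000 -0.8000]
Step 2: x=[5.7040 9.6064 14.9648 18.6736] v=[1.9200 -7.1680 5.8240 -0.8320]
Step 3: x=[5.7997 8.4058 15.8657 18.7138] v=[0.4787 -6.0032 4.5043 0.2010]
Step 4: x=[5.3845 7.9818 16.0287 19.0983] v=[-2.0762 -2.1202 0.8149 1.9225]
Step 5: x=[4.5233 8.4297 15.3953 19.7917] v=[-4.3060 2.2395 -3.1669 3.4668]
Max displacement = 2.0182

Answer: 2.0182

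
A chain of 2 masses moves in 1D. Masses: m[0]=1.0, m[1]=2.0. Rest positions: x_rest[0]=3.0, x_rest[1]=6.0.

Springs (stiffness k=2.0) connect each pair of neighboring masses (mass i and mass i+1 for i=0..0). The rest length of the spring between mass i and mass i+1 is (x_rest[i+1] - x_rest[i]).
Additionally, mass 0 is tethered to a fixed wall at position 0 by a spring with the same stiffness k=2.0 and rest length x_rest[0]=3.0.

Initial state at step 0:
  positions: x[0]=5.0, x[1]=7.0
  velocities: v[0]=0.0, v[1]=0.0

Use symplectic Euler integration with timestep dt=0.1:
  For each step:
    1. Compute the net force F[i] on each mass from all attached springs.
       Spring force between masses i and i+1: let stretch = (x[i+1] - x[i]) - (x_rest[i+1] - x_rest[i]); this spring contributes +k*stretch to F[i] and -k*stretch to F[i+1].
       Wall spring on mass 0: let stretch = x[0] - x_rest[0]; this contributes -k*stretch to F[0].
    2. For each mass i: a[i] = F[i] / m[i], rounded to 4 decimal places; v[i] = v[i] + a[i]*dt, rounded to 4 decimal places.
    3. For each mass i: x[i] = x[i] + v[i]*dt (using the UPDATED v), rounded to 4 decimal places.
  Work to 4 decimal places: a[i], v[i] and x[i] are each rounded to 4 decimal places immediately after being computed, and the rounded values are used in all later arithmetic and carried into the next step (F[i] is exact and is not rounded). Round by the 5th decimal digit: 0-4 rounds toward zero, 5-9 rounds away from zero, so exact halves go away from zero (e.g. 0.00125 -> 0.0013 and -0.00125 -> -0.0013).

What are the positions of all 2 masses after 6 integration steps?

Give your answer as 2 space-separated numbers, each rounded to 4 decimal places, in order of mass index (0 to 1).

Step 0: x=[5.0000 7.0000] v=[0.0000 0.0000]
Step 1: x=[4.9400 7.0100] v=[-0.6000 0.1000]
Step 2: x=[4.8226 7.0293] v=[-1.1740 0.1930]
Step 3: x=[4.6529 7.0565] v=[-1.6972 0.2723]
Step 4: x=[4.4382 7.0897] v=[-2.1471 0.3319]
Step 5: x=[4.1878 7.1264] v=[-2.5044 0.3668]
Step 6: x=[3.9124 7.1637] v=[-2.7542 0.3729]

Answer: 3.9124 7.1637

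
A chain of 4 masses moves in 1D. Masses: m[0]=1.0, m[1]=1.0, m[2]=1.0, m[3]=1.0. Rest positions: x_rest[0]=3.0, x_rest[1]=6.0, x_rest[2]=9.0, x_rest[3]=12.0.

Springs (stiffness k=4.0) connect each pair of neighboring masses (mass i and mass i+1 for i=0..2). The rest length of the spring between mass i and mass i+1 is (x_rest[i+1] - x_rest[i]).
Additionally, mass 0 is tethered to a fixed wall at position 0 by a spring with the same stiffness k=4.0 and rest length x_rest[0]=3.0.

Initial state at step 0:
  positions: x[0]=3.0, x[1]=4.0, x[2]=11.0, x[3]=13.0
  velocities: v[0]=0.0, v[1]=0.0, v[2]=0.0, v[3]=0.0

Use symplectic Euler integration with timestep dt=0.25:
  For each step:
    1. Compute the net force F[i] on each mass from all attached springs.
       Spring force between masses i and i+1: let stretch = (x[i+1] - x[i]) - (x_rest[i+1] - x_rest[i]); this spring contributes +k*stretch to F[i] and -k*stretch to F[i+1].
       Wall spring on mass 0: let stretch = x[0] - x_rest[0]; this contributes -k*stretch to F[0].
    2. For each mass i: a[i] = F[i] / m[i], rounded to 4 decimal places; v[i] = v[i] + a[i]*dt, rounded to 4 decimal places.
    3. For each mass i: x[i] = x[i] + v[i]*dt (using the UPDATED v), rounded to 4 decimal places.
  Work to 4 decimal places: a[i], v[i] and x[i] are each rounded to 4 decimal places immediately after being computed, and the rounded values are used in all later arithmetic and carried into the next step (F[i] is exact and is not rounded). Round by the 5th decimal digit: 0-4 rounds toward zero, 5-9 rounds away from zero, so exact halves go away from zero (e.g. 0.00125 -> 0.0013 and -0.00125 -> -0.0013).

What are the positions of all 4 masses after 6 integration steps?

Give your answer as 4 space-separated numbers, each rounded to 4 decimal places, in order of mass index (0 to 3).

Step 0: x=[3.0000 4.0000 11.0000 13.0000] v=[0.0000 0.0000 0.0000 0.0000]
Step 1: x=[2.5000 5.5000 9.7500 13.2500] v=[-2.0000 6.0000 -5.0000 1.0000]
Step 2: x=[2.1250 7.3125 8.3125 13.3750] v=[-1.5000 7.2500 -5.7500 0.5000]
Step 3: x=[2.5156 8.0781 7.8906 12.9844] v=[1.5625 3.0625 -1.6875 -1.5625]
Step 4: x=[3.6680 7.4062 8.7891 12.0703] v=[4.6094 -2.6875 3.5938 -3.6563]
Step 5: x=[4.8379 6.1455 10.1621 11.0859] v=[4.6796 -5.0428 5.4921 -3.9375]
Step 6: x=[5.1252 5.5621 10.7619 10.6206] v=[1.1493 -2.3338 2.3993 -1.8613]

Answer: 5.1252 5.5621 10.7619 10.6206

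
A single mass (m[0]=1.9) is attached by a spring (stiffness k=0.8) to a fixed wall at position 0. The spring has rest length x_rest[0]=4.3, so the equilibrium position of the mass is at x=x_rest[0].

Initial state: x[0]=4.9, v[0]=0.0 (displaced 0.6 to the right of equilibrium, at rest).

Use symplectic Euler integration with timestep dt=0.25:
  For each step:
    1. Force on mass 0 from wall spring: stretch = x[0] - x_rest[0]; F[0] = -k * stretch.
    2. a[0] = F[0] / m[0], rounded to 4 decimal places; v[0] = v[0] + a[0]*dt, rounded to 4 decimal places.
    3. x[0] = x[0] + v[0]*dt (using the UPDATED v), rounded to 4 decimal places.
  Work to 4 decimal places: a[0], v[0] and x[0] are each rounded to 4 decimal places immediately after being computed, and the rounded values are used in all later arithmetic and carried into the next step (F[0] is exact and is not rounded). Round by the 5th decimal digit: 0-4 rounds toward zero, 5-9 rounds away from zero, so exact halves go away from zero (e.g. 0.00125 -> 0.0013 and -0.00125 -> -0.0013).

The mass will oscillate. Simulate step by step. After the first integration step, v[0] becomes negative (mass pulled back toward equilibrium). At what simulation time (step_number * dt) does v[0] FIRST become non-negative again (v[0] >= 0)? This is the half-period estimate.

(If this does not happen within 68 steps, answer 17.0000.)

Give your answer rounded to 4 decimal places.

Answer: 5.0000

Derivation:
Step 0: x=[4.9000] v=[0.0000]
Step 1: x=[4.8842] v=[-0.0632]
Step 2: x=[4.8530] v=[-0.1247]
Step 3: x=[4.8073] v=[-0.1829]
Step 4: x=[4.7482] v=[-0.2363]
Step 5: x=[4.6773] v=[-0.2835]
Step 6: x=[4.5965] v=[-0.3232]
Step 7: x=[4.5079] v=[-0.3544]
Step 8: x=[4.4138] v=[-0.3763]
Step 9: x=[4.3167] v=[-0.3883]
Step 10: x=[4.2192] v=[-0.3901]
Step 11: x=[4.1238] v=[-0.3816]
Step 12: x=[4.0330] v=[-0.3631]
Step 13: x=[3.9493] v=[-0.3350]
Step 14: x=[3.8748] v=[-0.2981]
Step 15: x=[3.8115] v=[-0.2534]
Step 16: x=[3.7610] v=[-0.2020]
Step 17: x=[3.7247] v=[-0.1453]
Step 18: x=[3.7035] v=[-0.0848]
Step 19: x=[3.6980] v=[-0.0220]
Step 20: x=[3.7084] v=[0.0414]
First v>=0 after going negative at step 20, time=5.0000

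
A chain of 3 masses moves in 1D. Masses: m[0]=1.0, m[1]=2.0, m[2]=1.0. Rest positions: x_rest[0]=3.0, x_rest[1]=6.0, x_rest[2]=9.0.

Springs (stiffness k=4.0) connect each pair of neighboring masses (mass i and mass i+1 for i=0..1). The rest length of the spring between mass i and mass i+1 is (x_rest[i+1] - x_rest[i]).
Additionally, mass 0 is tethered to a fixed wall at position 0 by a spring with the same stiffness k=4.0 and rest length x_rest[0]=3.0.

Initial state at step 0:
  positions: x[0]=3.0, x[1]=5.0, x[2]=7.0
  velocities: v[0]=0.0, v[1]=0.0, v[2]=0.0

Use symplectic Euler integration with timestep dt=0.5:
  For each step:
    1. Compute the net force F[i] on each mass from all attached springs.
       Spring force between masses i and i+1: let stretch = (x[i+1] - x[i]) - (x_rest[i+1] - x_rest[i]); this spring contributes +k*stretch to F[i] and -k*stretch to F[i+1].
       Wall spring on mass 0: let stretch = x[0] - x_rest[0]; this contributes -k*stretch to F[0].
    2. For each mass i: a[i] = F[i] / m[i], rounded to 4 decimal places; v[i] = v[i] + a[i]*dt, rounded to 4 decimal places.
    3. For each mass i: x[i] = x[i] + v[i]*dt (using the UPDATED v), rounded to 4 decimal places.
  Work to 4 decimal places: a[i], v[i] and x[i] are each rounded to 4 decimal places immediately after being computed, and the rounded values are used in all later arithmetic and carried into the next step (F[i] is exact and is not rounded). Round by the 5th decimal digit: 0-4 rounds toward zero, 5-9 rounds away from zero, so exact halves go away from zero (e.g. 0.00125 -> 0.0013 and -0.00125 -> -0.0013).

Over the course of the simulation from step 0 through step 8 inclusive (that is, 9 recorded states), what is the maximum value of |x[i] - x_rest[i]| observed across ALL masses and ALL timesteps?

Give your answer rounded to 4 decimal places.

Answer: 2.2500

Derivation:
Step 0: x=[3.0000 5.0000 7.0000] v=[0.0000 0.0000 0.0000]
Step 1: x=[2.0000 5.0000 8.0000] v=[-2.0000 0.0000 2.0000]
Step 2: x=[2.0000 5.0000 9.0000] v=[0.0000 0.0000 2.0000]
Step 3: x=[3.0000 5.5000 9.0000] v=[2.0000 1.0000 0.0000]
Step 4: x=[3.5000 6.5000 8.5000] v=[1.0000 2.0000 -1.0000]
Step 5: x=[3.5000 7.0000 9.0000] v=[0.0000 1.0000 1.0000]
Step 6: x=[3.5000 6.7500 10.5000] v=[0.0000 -0.5000 3.0000]
Step 7: x=[3.2500 6.7500 11.2500] v=[-0.5000 0.0000 1.5000]
Step 8: x=[3.2500 7.2500 10.5000] v=[0.0000 1.0000 -1.5000]
Max displacement = 2.2500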